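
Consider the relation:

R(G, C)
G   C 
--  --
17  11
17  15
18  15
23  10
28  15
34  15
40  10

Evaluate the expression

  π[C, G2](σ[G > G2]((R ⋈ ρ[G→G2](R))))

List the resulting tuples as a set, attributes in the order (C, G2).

ρ[G→G2]: schema becomes (G2, C); tuples unchanged.
Joining R and ρ[G→G2](R) on C yields {(17, 11, 17), (17, 15, 17), (17, 15, 18), (17, 15, 28), (17, 15, 34), (18, 15, 17), (18, 15, 18), (18, 15, 28), (18, 15, 34), (23, 10, 23), (23, 10, 40), (28, 15, 17), (28, 15, 18), (28, 15, 28), (28, 15, 34), (34, 15, 17), (34, 15, 18), (34, 15, 28), (34, 15, 34), (40, 10, 23), (40, 10, 40)}.
Selection G > G2: {(18, 15, 17), (28, 15, 17), (28, 15, 18), (34, 15, 17), (34, 15, 18), (34, 15, 28), (40, 10, 23)}
π_{C, G2} gives {(10, 23), (15, 17), (15, 18), (15, 28)} (3 duplicate(s) eliminated).

{(10, 23), (15, 17), (15, 18), (15, 28)}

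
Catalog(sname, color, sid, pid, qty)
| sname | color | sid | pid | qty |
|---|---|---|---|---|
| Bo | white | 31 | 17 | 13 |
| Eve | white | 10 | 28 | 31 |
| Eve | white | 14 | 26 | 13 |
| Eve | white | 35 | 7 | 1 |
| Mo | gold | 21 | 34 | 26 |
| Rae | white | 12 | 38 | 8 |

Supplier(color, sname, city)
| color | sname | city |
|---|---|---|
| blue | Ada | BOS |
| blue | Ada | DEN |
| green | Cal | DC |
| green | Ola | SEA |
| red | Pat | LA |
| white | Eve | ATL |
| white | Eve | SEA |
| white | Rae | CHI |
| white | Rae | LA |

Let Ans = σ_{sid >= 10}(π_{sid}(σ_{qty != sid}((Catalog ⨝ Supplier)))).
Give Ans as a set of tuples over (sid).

{10, 12, 14, 35}

Natural join on sname, color: {(Eve, white, 10, 28, 31, ATL), (Eve, white, 10, 28, 31, SEA), (Eve, white, 14, 26, 13, ATL), (Eve, white, 14, 26, 13, SEA), (Eve, white, 35, 7, 1, ATL), (Eve, white, 35, 7, 1, SEA), (Rae, white, 12, 38, 8, CHI), (Rae, white, 12, 38, 8, LA)}
σ[qty != sid]: keep tuples satisfying qty != sid → {(Eve, white, 10, 28, 31, ATL), (Eve, white, 10, 28, 31, SEA), (Eve, white, 14, 26, 13, ATL), (Eve, white, 14, 26, 13, SEA), (Eve, white, 35, 7, 1, ATL), (Eve, white, 35, 7, 1, SEA), (Rae, white, 12, 38, 8, CHI), (Rae, white, 12, 38, 8, LA)}
Projecting to sid (4 duplicate(s) eliminated): {10, 12, 14, 35}
σ[sid >= 10]: keep tuples satisfying sid >= 10 → {10, 12, 14, 35}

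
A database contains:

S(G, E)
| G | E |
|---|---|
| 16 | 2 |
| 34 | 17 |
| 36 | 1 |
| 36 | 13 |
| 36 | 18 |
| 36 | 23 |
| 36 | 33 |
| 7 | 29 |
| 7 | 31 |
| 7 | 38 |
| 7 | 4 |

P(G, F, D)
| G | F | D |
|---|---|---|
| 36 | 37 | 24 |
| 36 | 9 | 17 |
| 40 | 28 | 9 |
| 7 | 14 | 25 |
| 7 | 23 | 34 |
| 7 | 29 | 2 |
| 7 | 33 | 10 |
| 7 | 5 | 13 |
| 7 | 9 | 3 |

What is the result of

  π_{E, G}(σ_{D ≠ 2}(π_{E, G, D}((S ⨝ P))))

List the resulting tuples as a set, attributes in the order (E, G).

Natural join on G: {(36, 1, 37, 24), (36, 1, 9, 17), (36, 13, 37, 24), (36, 13, 9, 17), (36, 18, 37, 24), (36, 18, 9, 17), (36, 23, 37, 24), (36, 23, 9, 17), (36, 33, 37, 24), (36, 33, 9, 17), (7, 29, 14, 25), (7, 29, 23, 34), (7, 29, 29, 2), (7, 29, 33, 10), (7, 29, 5, 13), (7, 29, 9, 3), (7, 31, 14, 25), (7, 31, 23, 34), (7, 31, 29, 2), (7, 31, 33, 10), (7, 31, 5, 13), (7, 31, 9, 3), (7, 38, 14, 25), (7, 38, 23, 34), (7, 38, 29, 2), (7, 38, 33, 10), (7, 38, 5, 13), (7, 38, 9, 3), (7, 4, 14, 25), (7, 4, 23, 34), (7, 4, 29, 2), (7, 4, 33, 10), (7, 4, 5, 13), (7, 4, 9, 3)}
Projecting to E, G, D: {(1, 36, 17), (1, 36, 24), (13, 36, 17), (13, 36, 24), (18, 36, 17), (18, 36, 24), (23, 36, 17), (23, 36, 24), (29, 7, 10), (29, 7, 13), (29, 7, 2), (29, 7, 25), (29, 7, 3), (29, 7, 34), (31, 7, 10), (31, 7, 13), (31, 7, 2), (31, 7, 25), (31, 7, 3), (31, 7, 34), (33, 36, 17), (33, 36, 24), (38, 7, 10), (38, 7, 13), (38, 7, 2), (38, 7, 25), (38, 7, 3), (38, 7, 34), (4, 7, 10), (4, 7, 13), (4, 7, 2), (4, 7, 25), (4, 7, 3), (4, 7, 34)}
Apply σ_{D ≠ 2}; surviving tuples: {(1, 36, 17), (1, 36, 24), (13, 36, 17), (13, 36, 24), (18, 36, 17), (18, 36, 24), (23, 36, 17), (23, 36, 24), (29, 7, 10), (29, 7, 13), (29, 7, 25), (29, 7, 3), (29, 7, 34), (31, 7, 10), (31, 7, 13), (31, 7, 25), (31, 7, 3), (31, 7, 34), (33, 36, 17), (33, 36, 24), (38, 7, 10), (38, 7, 13), (38, 7, 25), (38, 7, 3), (38, 7, 34), (4, 7, 10), (4, 7, 13), (4, 7, 25), (4, 7, 3), (4, 7, 34)}
Projecting to E, G (21 duplicate(s) eliminated): {(1, 36), (13, 36), (18, 36), (23, 36), (29, 7), (31, 7), (33, 36), (38, 7), (4, 7)}

{(1, 36), (13, 36), (18, 36), (23, 36), (29, 7), (31, 7), (33, 36), (38, 7), (4, 7)}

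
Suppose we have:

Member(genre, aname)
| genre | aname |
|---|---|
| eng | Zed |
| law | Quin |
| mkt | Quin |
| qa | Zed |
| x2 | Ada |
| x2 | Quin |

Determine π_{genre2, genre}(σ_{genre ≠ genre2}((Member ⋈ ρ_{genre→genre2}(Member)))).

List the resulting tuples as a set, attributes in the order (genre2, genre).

{(eng, qa), (law, mkt), (law, x2), (mkt, law), (mkt, x2), (qa, eng), (x2, law), (x2, mkt)}

ρ[genre→genre2]: schema becomes (genre2, aname); tuples unchanged.
Natural join on aname: {(eng, Zed, eng), (eng, Zed, qa), (law, Quin, law), (law, Quin, mkt), (law, Quin, x2), (mkt, Quin, law), (mkt, Quin, mkt), (mkt, Quin, x2), (qa, Zed, eng), (qa, Zed, qa), (x2, Ada, x2), (x2, Quin, law), (x2, Quin, mkt), (x2, Quin, x2)}
Apply σ_{genre ≠ genre2}; surviving tuples: {(eng, Zed, qa), (law, Quin, mkt), (law, Quin, x2), (mkt, Quin, law), (mkt, Quin, x2), (qa, Zed, eng), (x2, Quin, law), (x2, Quin, mkt)}
π_{genre2, genre} gives {(eng, qa), (law, mkt), (law, x2), (mkt, law), (mkt, x2), (qa, eng), (x2, law), (x2, mkt)}.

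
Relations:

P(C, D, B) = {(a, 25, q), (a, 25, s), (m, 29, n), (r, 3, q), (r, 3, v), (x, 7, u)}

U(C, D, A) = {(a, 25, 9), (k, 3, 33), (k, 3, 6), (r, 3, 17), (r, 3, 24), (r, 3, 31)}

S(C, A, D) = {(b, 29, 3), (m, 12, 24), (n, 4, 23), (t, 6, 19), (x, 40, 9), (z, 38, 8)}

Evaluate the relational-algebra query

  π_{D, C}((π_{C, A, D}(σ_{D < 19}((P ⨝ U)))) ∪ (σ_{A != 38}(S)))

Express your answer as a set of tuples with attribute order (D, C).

Natural join on C, D: {(a, 25, q, 9), (a, 25, s, 9), (r, 3, q, 17), (r, 3, q, 24), (r, 3, q, 31), (r, 3, v, 17), (r, 3, v, 24), (r, 3, v, 31)}
σ[D < 19]: keep tuples satisfying D < 19 → {(r, 3, q, 17), (r, 3, q, 24), (r, 3, q, 31), (r, 3, v, 17), (r, 3, v, 24), (r, 3, v, 31)}
π_{C, A, D} gives {(r, 17, 3), (r, 24, 3), (r, 31, 3)} (3 duplicate(s) eliminated).
σ[A != 38]: keep tuples satisfying A != 38 → {(b, 29, 3), (m, 12, 24), (n, 4, 23), (t, 6, 19), (x, 40, 9)}
Union: {(r, 17, 3), (r, 24, 3), (r, 31, 3)} with {(b, 29, 3), (m, 12, 24), (n, 4, 23), (t, 6, 19), (x, 40, 9)} → {(b, 29, 3), (m, 12, 24), (n, 4, 23), (r, 17, 3), (r, 24, 3), (r, 31, 3), (t, 6, 19), (x, 40, 9)}
π_{D, C} gives {(19, t), (23, n), (24, m), (3, b), (3, r), (9, x)} (2 duplicate(s) eliminated).

{(19, t), (23, n), (24, m), (3, b), (3, r), (9, x)}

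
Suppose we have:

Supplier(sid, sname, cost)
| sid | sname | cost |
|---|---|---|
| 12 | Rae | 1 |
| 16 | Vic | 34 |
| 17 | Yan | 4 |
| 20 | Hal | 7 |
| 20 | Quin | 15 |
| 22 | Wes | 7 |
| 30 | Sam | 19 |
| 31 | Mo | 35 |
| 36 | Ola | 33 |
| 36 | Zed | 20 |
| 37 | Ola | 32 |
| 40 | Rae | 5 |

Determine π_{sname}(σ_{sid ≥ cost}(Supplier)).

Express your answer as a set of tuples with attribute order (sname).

{Hal, Ola, Quin, Rae, Sam, Wes, Yan, Zed}

Apply σ_{sid ≥ cost}; surviving tuples: {(12, Rae, 1), (17, Yan, 4), (20, Hal, 7), (20, Quin, 15), (22, Wes, 7), (30, Sam, 19), (36, Ola, 33), (36, Zed, 20), (37, Ola, 32), (40, Rae, 5)}
π[sname]: project onto (sname) (2 duplicate(s) eliminated) → {Hal, Ola, Quin, Rae, Sam, Wes, Yan, Zed}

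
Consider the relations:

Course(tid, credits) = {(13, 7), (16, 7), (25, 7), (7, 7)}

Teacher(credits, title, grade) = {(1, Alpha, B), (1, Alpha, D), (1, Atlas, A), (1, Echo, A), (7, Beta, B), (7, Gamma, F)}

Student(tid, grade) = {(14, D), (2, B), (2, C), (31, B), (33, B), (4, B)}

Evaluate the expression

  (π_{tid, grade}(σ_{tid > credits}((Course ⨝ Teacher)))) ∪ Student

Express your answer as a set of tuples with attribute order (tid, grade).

Course ⋈ Teacher (natural join on credits): {(13, 7, Beta, B), (13, 7, Gamma, F), (16, 7, Beta, B), (16, 7, Gamma, F), (25, 7, Beta, B), (25, 7, Gamma, F), (7, 7, Beta, B), (7, 7, Gamma, F)}
Selection tid > credits: {(13, 7, Beta, B), (13, 7, Gamma, F), (16, 7, Beta, B), (16, 7, Gamma, F), (25, 7, Beta, B), (25, 7, Gamma, F)}
Keep only column(s) tid, grade: {(13, B), (13, F), (16, B), (16, F), (25, B), (25, F)}
Set union of the two operands is {(13, B), (13, F), (14, D), (16, B), (16, F), (2, B), (2, C), (25, B), (25, F), (31, B), (33, B), (4, B)}.

{(13, B), (13, F), (14, D), (16, B), (16, F), (2, B), (2, C), (25, B), (25, F), (31, B), (33, B), (4, B)}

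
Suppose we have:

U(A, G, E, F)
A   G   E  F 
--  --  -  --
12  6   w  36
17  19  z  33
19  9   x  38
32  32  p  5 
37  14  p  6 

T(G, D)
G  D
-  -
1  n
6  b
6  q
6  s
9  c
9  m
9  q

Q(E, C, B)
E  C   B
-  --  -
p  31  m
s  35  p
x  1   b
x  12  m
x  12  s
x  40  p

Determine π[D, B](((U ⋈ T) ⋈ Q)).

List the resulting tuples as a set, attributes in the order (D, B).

{(c, b), (c, m), (c, p), (c, s), (m, b), (m, m), (m, p), (m, s), (q, b), (q, m), (q, p), (q, s)}

U ⋈ T (natural join on G): {(12, 6, w, 36, b), (12, 6, w, 36, q), (12, 6, w, 36, s), (19, 9, x, 38, c), (19, 9, x, 38, m), (19, 9, x, 38, q)}
(U ⋈ T) ⋈ Q (natural join on E): {(19, 9, x, 38, c, 1, b), (19, 9, x, 38, c, 12, m), (19, 9, x, 38, c, 12, s), (19, 9, x, 38, c, 40, p), (19, 9, x, 38, m, 1, b), (19, 9, x, 38, m, 12, m), (19, 9, x, 38, m, 12, s), (19, 9, x, 38, m, 40, p), (19, 9, x, 38, q, 1, b), (19, 9, x, 38, q, 12, m), (19, 9, x, 38, q, 12, s), (19, 9, x, 38, q, 40, p)}
Keep only column(s) D, B: {(c, b), (c, m), (c, p), (c, s), (m, b), (m, m), (m, p), (m, s), (q, b), (q, m), (q, p), (q, s)}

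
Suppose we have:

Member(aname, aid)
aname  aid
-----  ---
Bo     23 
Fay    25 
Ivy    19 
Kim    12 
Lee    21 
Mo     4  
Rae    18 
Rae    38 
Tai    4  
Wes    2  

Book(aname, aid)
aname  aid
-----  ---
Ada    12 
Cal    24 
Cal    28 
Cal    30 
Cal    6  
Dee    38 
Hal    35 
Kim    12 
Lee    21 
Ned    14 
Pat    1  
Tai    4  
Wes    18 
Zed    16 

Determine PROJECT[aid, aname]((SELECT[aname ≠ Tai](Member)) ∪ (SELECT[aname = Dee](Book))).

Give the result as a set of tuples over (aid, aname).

{(12, Kim), (18, Rae), (19, Ivy), (2, Wes), (21, Lee), (23, Bo), (25, Fay), (38, Dee), (38, Rae), (4, Mo)}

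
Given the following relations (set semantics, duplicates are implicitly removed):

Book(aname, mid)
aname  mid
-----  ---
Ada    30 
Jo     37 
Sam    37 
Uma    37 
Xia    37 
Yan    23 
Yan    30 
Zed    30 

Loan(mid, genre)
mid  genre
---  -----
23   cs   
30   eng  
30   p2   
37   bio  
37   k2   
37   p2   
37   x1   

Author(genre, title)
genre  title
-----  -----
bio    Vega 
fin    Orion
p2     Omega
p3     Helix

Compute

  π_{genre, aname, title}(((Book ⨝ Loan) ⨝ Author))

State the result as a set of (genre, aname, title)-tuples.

{(bio, Jo, Vega), (bio, Sam, Vega), (bio, Uma, Vega), (bio, Xia, Vega), (p2, Ada, Omega), (p2, Jo, Omega), (p2, Sam, Omega), (p2, Uma, Omega), (p2, Xia, Omega), (p2, Yan, Omega), (p2, Zed, Omega)}

Book ⋈ Loan (natural join on mid): {(Ada, 30, eng), (Ada, 30, p2), (Jo, 37, bio), (Jo, 37, k2), (Jo, 37, p2), (Jo, 37, x1), (Sam, 37, bio), (Sam, 37, k2), (Sam, 37, p2), (Sam, 37, x1), (Uma, 37, bio), (Uma, 37, k2), (Uma, 37, p2), (Uma, 37, x1), (Xia, 37, bio), (Xia, 37, k2), (Xia, 37, p2), (Xia, 37, x1), (Yan, 23, cs), (Yan, 30, eng), (Yan, 30, p2), (Zed, 30, eng), (Zed, 30, p2)}
(Book ⨝ Loan) ⋈ Author (natural join on genre): {(Ada, 30, p2, Omega), (Jo, 37, bio, Vega), (Jo, 37, p2, Omega), (Sam, 37, bio, Vega), (Sam, 37, p2, Omega), (Uma, 37, bio, Vega), (Uma, 37, p2, Omega), (Xia, 37, bio, Vega), (Xia, 37, p2, Omega), (Yan, 30, p2, Omega), (Zed, 30, p2, Omega)}
π_{genre, aname, title} gives {(bio, Jo, Vega), (bio, Sam, Vega), (bio, Uma, Vega), (bio, Xia, Vega), (p2, Ada, Omega), (p2, Jo, Omega), (p2, Sam, Omega), (p2, Uma, Omega), (p2, Xia, Omega), (p2, Yan, Omega), (p2, Zed, Omega)}.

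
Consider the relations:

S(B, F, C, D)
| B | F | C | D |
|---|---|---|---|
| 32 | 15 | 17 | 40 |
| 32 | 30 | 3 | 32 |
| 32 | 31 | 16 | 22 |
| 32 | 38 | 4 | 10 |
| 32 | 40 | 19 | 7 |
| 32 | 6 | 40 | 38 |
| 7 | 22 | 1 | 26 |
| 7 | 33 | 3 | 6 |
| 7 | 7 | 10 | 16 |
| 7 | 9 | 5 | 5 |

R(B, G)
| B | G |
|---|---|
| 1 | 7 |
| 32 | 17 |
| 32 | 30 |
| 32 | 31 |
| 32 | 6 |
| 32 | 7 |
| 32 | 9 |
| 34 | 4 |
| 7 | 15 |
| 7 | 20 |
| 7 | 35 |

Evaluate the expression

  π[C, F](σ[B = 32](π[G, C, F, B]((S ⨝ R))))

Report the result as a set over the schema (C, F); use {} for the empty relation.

Natural join on B: {(32, 15, 17, 40, 17), (32, 15, 17, 40, 30), (32, 15, 17, 40, 31), (32, 15, 17, 40, 6), (32, 15, 17, 40, 7), (32, 15, 17, 40, 9), (32, 30, 3, 32, 17), (32, 30, 3, 32, 30), (32, 30, 3, 32, 31), (32, 30, 3, 32, 6), (32, 30, 3, 32, 7), (32, 30, 3, 32, 9), (32, 31, 16, 22, 17), (32, 31, 16, 22, 30), (32, 31, 16, 22, 31), (32, 31, 16, 22, 6), (32, 31, 16, 22, 7), (32, 31, 16, 22, 9), (32, 38, 4, 10, 17), (32, 38, 4, 10, 30), (32, 38, 4, 10, 31), (32, 38, 4, 10, 6), (32, 38, 4, 10, 7), (32, 38, 4, 10, 9), (32, 40, 19, 7, 17), (32, 40, 19, 7, 30), (32, 40, 19, 7, 31), (32, 40, 19, 7, 6), (32, 40, 19, 7, 7), (32, 40, 19, 7, 9), (32, 6, 40, 38, 17), (32, 6, 40, 38, 30), (32, 6, 40, 38, 31), (32, 6, 40, 38, 6), (32, 6, 40, 38, 7), (32, 6, 40, 38, 9), (7, 22, 1, 26, 15), (7, 22, 1, 26, 20), (7, 22, 1, 26, 35), (7, 33, 3, 6, 15), (7, 33, 3, 6, 20), (7, 33, 3, 6, 35), (7, 7, 10, 16, 15), (7, 7, 10, 16, 20), (7, 7, 10, 16, 35), (7, 9, 5, 5, 15), (7, 9, 5, 5, 20), (7, 9, 5, 5, 35)}
π[G, C, F, B]: project onto (G, C, F, B) → {(15, 1, 22, 7), (15, 10, 7, 7), (15, 3, 33, 7), (15, 5, 9, 7), (17, 16, 31, 32), (17, 17, 15, 32), (17, 19, 40, 32), (17, 3, 30, 32), (17, 4, 38, 32), (17, 40, 6, 32), (20, 1, 22, 7), (20, 10, 7, 7), (20, 3, 33, 7), (20, 5, 9, 7), (30, 16, 31, 32), (30, 17, 15, 32), (30, 19, 40, 32), (30, 3, 30, 32), (30, 4, 38, 32), (30, 40, 6, 32), (31, 16, 31, 32), (31, 17, 15, 32), (31, 19, 40, 32), (31, 3, 30, 32), (31, 4, 38, 32), (31, 40, 6, 32), (35, 1, 22, 7), (35, 10, 7, 7), (35, 3, 33, 7), (35, 5, 9, 7), (6, 16, 31, 32), (6, 17, 15, 32), (6, 19, 40, 32), (6, 3, 30, 32), (6, 4, 38, 32), (6, 40, 6, 32), (7, 16, 31, 32), (7, 17, 15, 32), (7, 19, 40, 32), (7, 3, 30, 32), (7, 4, 38, 32), (7, 40, 6, 32), (9, 16, 31, 32), (9, 17, 15, 32), (9, 19, 40, 32), (9, 3, 30, 32), (9, 4, 38, 32), (9, 40, 6, 32)}
Apply σ_{B = 32}; surviving tuples: {(17, 16, 31, 32), (17, 17, 15, 32), (17, 19, 40, 32), (17, 3, 30, 32), (17, 4, 38, 32), (17, 40, 6, 32), (30, 16, 31, 32), (30, 17, 15, 32), (30, 19, 40, 32), (30, 3, 30, 32), (30, 4, 38, 32), (30, 40, 6, 32), (31, 16, 31, 32), (31, 17, 15, 32), (31, 19, 40, 32), (31, 3, 30, 32), (31, 4, 38, 32), (31, 40, 6, 32), (6, 16, 31, 32), (6, 17, 15, 32), (6, 19, 40, 32), (6, 3, 30, 32), (6, 4, 38, 32), (6, 40, 6, 32), (7, 16, 31, 32), (7, 17, 15, 32), (7, 19, 40, 32), (7, 3, 30, 32), (7, 4, 38, 32), (7, 40, 6, 32), (9, 16, 31, 32), (9, 17, 15, 32), (9, 19, 40, 32), (9, 3, 30, 32), (9, 4, 38, 32), (9, 40, 6, 32)}
π[C, F]: project onto (C, F) (30 duplicate(s) eliminated) → {(16, 31), (17, 15), (19, 40), (3, 30), (4, 38), (40, 6)}

{(16, 31), (17, 15), (19, 40), (3, 30), (4, 38), (40, 6)}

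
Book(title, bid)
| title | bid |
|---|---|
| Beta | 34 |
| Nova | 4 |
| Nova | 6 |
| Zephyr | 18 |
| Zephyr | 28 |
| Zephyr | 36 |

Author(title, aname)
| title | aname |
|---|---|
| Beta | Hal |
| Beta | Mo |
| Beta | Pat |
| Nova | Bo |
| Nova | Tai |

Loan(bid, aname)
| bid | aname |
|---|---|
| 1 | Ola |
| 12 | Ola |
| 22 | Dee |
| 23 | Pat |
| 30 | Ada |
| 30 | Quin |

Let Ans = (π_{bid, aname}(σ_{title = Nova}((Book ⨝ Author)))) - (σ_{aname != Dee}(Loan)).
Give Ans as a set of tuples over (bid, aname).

Joining Book and Author on title yields {(Beta, 34, Hal), (Beta, 34, Mo), (Beta, 34, Pat), (Nova, 4, Bo), (Nova, 4, Tai), (Nova, 6, Bo), (Nova, 6, Tai)}.
Selection title = Nova: {(Nova, 4, Bo), (Nova, 4, Tai), (Nova, 6, Bo), (Nova, 6, Tai)}
Keep only column(s) bid, aname: {(4, Bo), (4, Tai), (6, Bo), (6, Tai)}
Selection aname != Dee: {(1, Ola), (12, Ola), (23, Pat), (30, Ada), (30, Quin)}
Difference: {(4, Bo), (4, Tai), (6, Bo), (6, Tai)} with {(1, Ola), (12, Ola), (23, Pat), (30, Ada), (30, Quin)} → {(4, Bo), (4, Tai), (6, Bo), (6, Tai)}

{(4, Bo), (4, Tai), (6, Bo), (6, Tai)}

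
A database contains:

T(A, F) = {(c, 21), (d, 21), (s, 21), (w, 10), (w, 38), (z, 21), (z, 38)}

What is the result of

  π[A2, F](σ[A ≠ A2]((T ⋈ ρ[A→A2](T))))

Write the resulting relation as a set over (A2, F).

ρ[A→A2]: schema becomes (A2, F); tuples unchanged.
Natural join on F: {(c, 21, c), (c, 21, d), (c, 21, s), (c, 21, z), (d, 21, c), (d, 21, d), (d, 21, s), (d, 21, z), (s, 21, c), (s, 21, d), (s, 21, s), (s, 21, z), (w, 10, w), (w, 38, w), (w, 38, z), (z, 21, c), (z, 21, d), (z, 21, s), (z, 21, z), (z, 38, w), (z, 38, z)}
Selection A ≠ A2: {(c, 21, d), (c, 21, s), (c, 21, z), (d, 21, c), (d, 21, s), (d, 21, z), (s, 21, c), (s, 21, d), (s, 21, z), (w, 38, z), (z, 21, c), (z, 21, d), (z, 21, s), (z, 38, w)}
π[A2, F]: project onto (A2, F) (8 duplicate(s) eliminated) → {(c, 21), (d, 21), (s, 21), (w, 38), (z, 21), (z, 38)}

{(c, 21), (d, 21), (s, 21), (w, 38), (z, 21), (z, 38)}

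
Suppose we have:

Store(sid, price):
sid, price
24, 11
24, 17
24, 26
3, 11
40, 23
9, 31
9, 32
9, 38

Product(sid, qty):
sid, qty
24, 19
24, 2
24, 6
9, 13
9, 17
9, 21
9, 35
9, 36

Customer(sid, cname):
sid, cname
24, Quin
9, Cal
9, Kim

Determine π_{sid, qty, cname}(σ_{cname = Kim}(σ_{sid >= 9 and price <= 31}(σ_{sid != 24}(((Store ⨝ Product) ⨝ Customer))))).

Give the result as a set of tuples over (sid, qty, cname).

Store ⋈ Product (natural join on sid): {(24, 11, 19), (24, 11, 2), (24, 11, 6), (24, 17, 19), (24, 17, 2), (24, 17, 6), (24, 26, 19), (24, 26, 2), (24, 26, 6), (9, 31, 13), (9, 31, 17), (9, 31, 21), (9, 31, 35), (9, 31, 36), (9, 32, 13), (9, 32, 17), (9, 32, 21), (9, 32, 35), (9, 32, 36), (9, 38, 13), (9, 38, 17), (9, 38, 21), (9, 38, 35), (9, 38, 36)}
(Store ⨝ Product) ⋈ Customer (natural join on sid): {(24, 11, 19, Quin), (24, 11, 2, Quin), (24, 11, 6, Quin), (24, 17, 19, Quin), (24, 17, 2, Quin), (24, 17, 6, Quin), (24, 26, 19, Quin), (24, 26, 2, Quin), (24, 26, 6, Quin), (9, 31, 13, Cal), (9, 31, 13, Kim), (9, 31, 17, Cal), (9, 31, 17, Kim), (9, 31, 21, Cal), (9, 31, 21, Kim), (9, 31, 35, Cal), (9, 31, 35, Kim), (9, 31, 36, Cal), (9, 31, 36, Kim), (9, 32, 13, Cal), (9, 32, 13, Kim), (9, 32, 17, Cal), (9, 32, 17, Kim), (9, 32, 21, Cal), (9, 32, 21, Kim), (9, 32, 35, Cal), (9, 32, 35, Kim), (9, 32, 36, Cal), (9, 32, 36, Kim), (9, 38, 13, Cal), (9, 38, 13, Kim), (9, 38, 17, Cal), (9, 38, 17, Kim), (9, 38, 21, Cal), (9, 38, 21, Kim), (9, 38, 35, Cal), (9, 38, 35, Kim), (9, 38, 36, Cal), (9, 38, 36, Kim)}
Selection sid != 24: {(9, 31, 13, Cal), (9, 31, 13, Kim), (9, 31, 17, Cal), (9, 31, 17, Kim), (9, 31, 21, Cal), (9, 31, 21, Kim), (9, 31, 35, Cal), (9, 31, 35, Kim), (9, 31, 36, Cal), (9, 31, 36, Kim), (9, 32, 13, Cal), (9, 32, 13, Kim), (9, 32, 17, Cal), (9, 32, 17, Kim), (9, 32, 21, Cal), (9, 32, 21, Kim), (9, 32, 35, Cal), (9, 32, 35, Kim), (9, 32, 36, Cal), (9, 32, 36, Kim), (9, 38, 13, Cal), (9, 38, 13, Kim), (9, 38, 17, Cal), (9, 38, 17, Kim), (9, 38, 21, Cal), (9, 38, 21, Kim), (9, 38, 35, Cal), (9, 38, 35, Kim), (9, 38, 36, Cal), (9, 38, 36, Kim)}
Selection sid >= 9 and price <= 31: {(9, 31, 13, Cal), (9, 31, 13, Kim), (9, 31, 17, Cal), (9, 31, 17, Kim), (9, 31, 21, Cal), (9, 31, 21, Kim), (9, 31, 35, Cal), (9, 31, 35, Kim), (9, 31, 36, Cal), (9, 31, 36, Kim)}
Selection cname = Kim: {(9, 31, 13, Kim), (9, 31, 17, Kim), (9, 31, 21, Kim), (9, 31, 35, Kim), (9, 31, 36, Kim)}
π[sid, qty, cname]: project onto (sid, qty, cname) → {(9, 13, Kim), (9, 17, Kim), (9, 21, Kim), (9, 35, Kim), (9, 36, Kim)}

{(9, 13, Kim), (9, 17, Kim), (9, 21, Kim), (9, 35, Kim), (9, 36, Kim)}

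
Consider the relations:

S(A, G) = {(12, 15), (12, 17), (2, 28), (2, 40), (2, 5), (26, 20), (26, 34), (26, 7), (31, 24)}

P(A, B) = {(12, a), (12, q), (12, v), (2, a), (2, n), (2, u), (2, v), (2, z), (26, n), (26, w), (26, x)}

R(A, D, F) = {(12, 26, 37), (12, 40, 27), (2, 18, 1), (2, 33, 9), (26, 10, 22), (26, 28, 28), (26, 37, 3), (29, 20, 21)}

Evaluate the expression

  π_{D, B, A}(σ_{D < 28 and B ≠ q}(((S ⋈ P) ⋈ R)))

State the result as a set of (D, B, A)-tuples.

{(10, n, 26), (10, w, 26), (10, x, 26), (18, a, 2), (18, n, 2), (18, u, 2), (18, v, 2), (18, z, 2), (26, a, 12), (26, v, 12)}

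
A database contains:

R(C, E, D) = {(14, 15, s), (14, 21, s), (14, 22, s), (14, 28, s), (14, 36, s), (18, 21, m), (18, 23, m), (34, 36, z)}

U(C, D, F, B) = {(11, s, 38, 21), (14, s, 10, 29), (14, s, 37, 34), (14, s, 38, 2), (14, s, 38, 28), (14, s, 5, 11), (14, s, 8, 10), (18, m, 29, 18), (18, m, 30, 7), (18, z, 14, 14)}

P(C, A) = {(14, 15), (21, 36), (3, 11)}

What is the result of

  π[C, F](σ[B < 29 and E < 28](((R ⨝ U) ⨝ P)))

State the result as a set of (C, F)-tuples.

R ⋈ U (natural join on C, D): {(14, 15, s, 10, 29), (14, 15, s, 37, 34), (14, 15, s, 38, 2), (14, 15, s, 38, 28), (14, 15, s, 5, 11), (14, 15, s, 8, 10), (14, 21, s, 10, 29), (14, 21, s, 37, 34), (14, 21, s, 38, 2), (14, 21, s, 38, 28), (14, 21, s, 5, 11), (14, 21, s, 8, 10), (14, 22, s, 10, 29), (14, 22, s, 37, 34), (14, 22, s, 38, 2), (14, 22, s, 38, 28), (14, 22, s, 5, 11), (14, 22, s, 8, 10), (14, 28, s, 10, 29), (14, 28, s, 37, 34), (14, 28, s, 38, 2), (14, 28, s, 38, 28), (14, 28, s, 5, 11), (14, 28, s, 8, 10), (14, 36, s, 10, 29), (14, 36, s, 37, 34), (14, 36, s, 38, 2), (14, 36, s, 38, 28), (14, 36, s, 5, 11), (14, 36, s, 8, 10), (18, 21, m, 29, 18), (18, 21, m, 30, 7), (18, 23, m, 29, 18), (18, 23, m, 30, 7)}
(R ⨝ U) ⋈ P (natural join on C): {(14, 15, s, 10, 29, 15), (14, 15, s, 37, 34, 15), (14, 15, s, 38, 2, 15), (14, 15, s, 38, 28, 15), (14, 15, s, 5, 11, 15), (14, 15, s, 8, 10, 15), (14, 21, s, 10, 29, 15), (14, 21, s, 37, 34, 15), (14, 21, s, 38, 2, 15), (14, 21, s, 38, 28, 15), (14, 21, s, 5, 11, 15), (14, 21, s, 8, 10, 15), (14, 22, s, 10, 29, 15), (14, 22, s, 37, 34, 15), (14, 22, s, 38, 2, 15), (14, 22, s, 38, 28, 15), (14, 22, s, 5, 11, 15), (14, 22, s, 8, 10, 15), (14, 28, s, 10, 29, 15), (14, 28, s, 37, 34, 15), (14, 28, s, 38, 2, 15), (14, 28, s, 38, 28, 15), (14, 28, s, 5, 11, 15), (14, 28, s, 8, 10, 15), (14, 36, s, 10, 29, 15), (14, 36, s, 37, 34, 15), (14, 36, s, 38, 2, 15), (14, 36, s, 38, 28, 15), (14, 36, s, 5, 11, 15), (14, 36, s, 8, 10, 15)}
Selection B < 29 and E < 28: {(14, 15, s, 38, 2, 15), (14, 15, s, 38, 28, 15), (14, 15, s, 5, 11, 15), (14, 15, s, 8, 10, 15), (14, 21, s, 38, 2, 15), (14, 21, s, 38, 28, 15), (14, 21, s, 5, 11, 15), (14, 21, s, 8, 10, 15), (14, 22, s, 38, 2, 15), (14, 22, s, 38, 28, 15), (14, 22, s, 5, 11, 15), (14, 22, s, 8, 10, 15)}
π_{C, F} gives {(14, 38), (14, 5), (14, 8)} (9 duplicate(s) eliminated).

{(14, 38), (14, 5), (14, 8)}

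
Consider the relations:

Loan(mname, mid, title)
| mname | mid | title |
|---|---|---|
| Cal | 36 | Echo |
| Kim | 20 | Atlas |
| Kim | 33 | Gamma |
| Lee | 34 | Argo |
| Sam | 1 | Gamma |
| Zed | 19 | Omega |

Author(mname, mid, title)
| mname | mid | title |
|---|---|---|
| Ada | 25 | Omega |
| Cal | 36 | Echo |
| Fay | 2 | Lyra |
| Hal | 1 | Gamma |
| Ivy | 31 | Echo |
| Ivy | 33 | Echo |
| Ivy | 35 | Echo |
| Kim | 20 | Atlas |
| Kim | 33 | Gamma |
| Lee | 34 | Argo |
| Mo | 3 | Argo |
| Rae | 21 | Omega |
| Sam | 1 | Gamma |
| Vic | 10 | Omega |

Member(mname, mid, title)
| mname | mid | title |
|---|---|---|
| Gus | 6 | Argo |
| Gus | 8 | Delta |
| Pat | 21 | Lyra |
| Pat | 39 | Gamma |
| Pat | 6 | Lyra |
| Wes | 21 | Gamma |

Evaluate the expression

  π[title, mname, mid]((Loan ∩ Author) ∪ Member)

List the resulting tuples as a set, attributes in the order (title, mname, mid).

Set intersection of the two operands is {(Cal, 36, Echo), (Kim, 20, Atlas), (Kim, 33, Gamma), (Lee, 34, Argo), (Sam, 1, Gamma)}.
Set union of the two operands is {(Cal, 36, Echo), (Gus, 6, Argo), (Gus, 8, Delta), (Kim, 20, Atlas), (Kim, 33, Gamma), (Lee, 34, Argo), (Pat, 21, Lyra), (Pat, 39, Gamma), (Pat, 6, Lyra), (Sam, 1, Gamma), (Wes, 21, Gamma)}.
Keep only column(s) title, mname, mid: {(Argo, Gus, 6), (Argo, Lee, 34), (Atlas, Kim, 20), (Delta, Gus, 8), (Echo, Cal, 36), (Gamma, Kim, 33), (Gamma, Pat, 39), (Gamma, Sam, 1), (Gamma, Wes, 21), (Lyra, Pat, 21), (Lyra, Pat, 6)}

{(Argo, Gus, 6), (Argo, Lee, 34), (Atlas, Kim, 20), (Delta, Gus, 8), (Echo, Cal, 36), (Gamma, Kim, 33), (Gamma, Pat, 39), (Gamma, Sam, 1), (Gamma, Wes, 21), (Lyra, Pat, 21), (Lyra, Pat, 6)}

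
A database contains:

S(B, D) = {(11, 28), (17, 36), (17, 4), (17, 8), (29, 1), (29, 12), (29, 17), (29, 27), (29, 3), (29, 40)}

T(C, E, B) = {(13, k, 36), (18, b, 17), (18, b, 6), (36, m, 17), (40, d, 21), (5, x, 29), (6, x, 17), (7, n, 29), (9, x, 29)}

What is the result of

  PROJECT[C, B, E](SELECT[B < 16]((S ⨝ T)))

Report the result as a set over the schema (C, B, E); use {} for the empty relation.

{}

S ⋈ T (natural join on B): {(17, 36, 18, b), (17, 36, 36, m), (17, 36, 6, x), (17, 4, 18, b), (17, 4, 36, m), (17, 4, 6, x), (17, 8, 18, b), (17, 8, 36, m), (17, 8, 6, x), (29, 1, 5, x), (29, 1, 7, n), (29, 1, 9, x), (29, 12, 5, x), (29, 12, 7, n), (29, 12, 9, x), (29, 17, 5, x), (29, 17, 7, n), (29, 17, 9, x), (29, 27, 5, x), (29, 27, 7, n), (29, 27, 9, x), (29, 3, 5, x), (29, 3, 7, n), (29, 3, 9, x), (29, 40, 5, x), (29, 40, 7, n), (29, 40, 9, x)}
Selection B < 16: {}
Projecting to C, B, E: {}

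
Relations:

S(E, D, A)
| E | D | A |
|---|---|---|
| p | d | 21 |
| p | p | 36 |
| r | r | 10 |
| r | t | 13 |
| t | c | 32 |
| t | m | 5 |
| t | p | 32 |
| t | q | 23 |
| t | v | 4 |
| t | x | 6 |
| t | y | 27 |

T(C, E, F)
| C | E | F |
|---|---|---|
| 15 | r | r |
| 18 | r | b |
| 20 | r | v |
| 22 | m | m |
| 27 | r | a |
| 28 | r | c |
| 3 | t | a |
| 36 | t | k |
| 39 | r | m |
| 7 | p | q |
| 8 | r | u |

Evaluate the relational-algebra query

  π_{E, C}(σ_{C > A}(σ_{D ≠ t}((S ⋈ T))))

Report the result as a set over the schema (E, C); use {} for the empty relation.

Joining S and T on E yields {(p, d, 21, 7, q), (p, p, 36, 7, q), (r, r, 10, 15, r), (r, r, 10, 18, b), (r, r, 10, 20, v), (r, r, 10, 27, a), (r, r, 10, 28, c), (r, r, 10, 39, m), (r, r, 10, 8, u), (r, t, 13, 15, r), (r, t, 13, 18, b), (r, t, 13, 20, v), (r, t, 13, 27, a), (r, t, 13, 28, c), (r, t, 13, 39, m), (r, t, 13, 8, u), (t, c, 32, 3, a), (t, c, 32, 36, k), (t, m, 5, 3, a), (t, m, 5, 36, k), (t, p, 32, 3, a), (t, p, 32, 36, k), (t, q, 23, 3, a), (t, q, 23, 36, k), (t, v, 4, 3, a), (t, v, 4, 36, k), (t, x, 6, 3, a), (t, x, 6, 36, k), (t, y, 27, 3, a), (t, y, 27, 36, k)}.
Selection D ≠ t: {(p, d, 21, 7, q), (p, p, 36, 7, q), (r, r, 10, 15, r), (r, r, 10, 18, b), (r, r, 10, 20, v), (r, r, 10, 27, a), (r, r, 10, 28, c), (r, r, 10, 39, m), (r, r, 10, 8, u), (t, c, 32, 3, a), (t, c, 32, 36, k), (t, m, 5, 3, a), (t, m, 5, 36, k), (t, p, 32, 3, a), (t, p, 32, 36, k), (t, q, 23, 3, a), (t, q, 23, 36, k), (t, v, 4, 3, a), (t, v, 4, 36, k), (t, x, 6, 3, a), (t, x, 6, 36, k), (t, y, 27, 3, a), (t, y, 27, 36, k)}
Selection C > A: {(r, r, 10, 15, r), (r, r, 10, 18, b), (r, r, 10, 20, v), (r, r, 10, 27, a), (r, r, 10, 28, c), (r, r, 10, 39, m), (t, c, 32, 36, k), (t, m, 5, 36, k), (t, p, 32, 36, k), (t, q, 23, 36, k), (t, v, 4, 36, k), (t, x, 6, 36, k), (t, y, 27, 36, k)}
Projecting to E, C (6 duplicate(s) eliminated): {(r, 15), (r, 18), (r, 20), (r, 27), (r, 28), (r, 39), (t, 36)}

{(r, 15), (r, 18), (r, 20), (r, 27), (r, 28), (r, 39), (t, 36)}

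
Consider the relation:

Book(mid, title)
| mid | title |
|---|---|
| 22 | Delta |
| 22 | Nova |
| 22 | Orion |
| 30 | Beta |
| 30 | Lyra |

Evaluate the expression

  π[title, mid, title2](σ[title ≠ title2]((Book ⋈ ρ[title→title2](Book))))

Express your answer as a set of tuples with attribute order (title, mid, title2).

{(Beta, 30, Lyra), (Delta, 22, Nova), (Delta, 22, Orion), (Lyra, 30, Beta), (Nova, 22, Delta), (Nova, 22, Orion), (Orion, 22, Delta), (Orion, 22, Nova)}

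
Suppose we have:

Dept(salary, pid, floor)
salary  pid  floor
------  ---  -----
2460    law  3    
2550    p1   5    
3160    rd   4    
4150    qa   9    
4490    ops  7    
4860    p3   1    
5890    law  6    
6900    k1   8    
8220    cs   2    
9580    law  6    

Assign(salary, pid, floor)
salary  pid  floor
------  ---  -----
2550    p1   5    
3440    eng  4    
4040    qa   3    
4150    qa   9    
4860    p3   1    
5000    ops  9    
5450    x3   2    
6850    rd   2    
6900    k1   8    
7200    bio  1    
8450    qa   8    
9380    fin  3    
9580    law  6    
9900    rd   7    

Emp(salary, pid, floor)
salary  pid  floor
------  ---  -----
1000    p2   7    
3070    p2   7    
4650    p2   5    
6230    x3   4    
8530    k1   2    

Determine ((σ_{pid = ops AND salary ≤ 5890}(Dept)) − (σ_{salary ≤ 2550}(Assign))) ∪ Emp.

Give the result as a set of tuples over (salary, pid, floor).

{(1000, p2, 7), (3070, p2, 7), (4490, ops, 7), (4650, p2, 5), (6230, x3, 4), (8530, k1, 2)}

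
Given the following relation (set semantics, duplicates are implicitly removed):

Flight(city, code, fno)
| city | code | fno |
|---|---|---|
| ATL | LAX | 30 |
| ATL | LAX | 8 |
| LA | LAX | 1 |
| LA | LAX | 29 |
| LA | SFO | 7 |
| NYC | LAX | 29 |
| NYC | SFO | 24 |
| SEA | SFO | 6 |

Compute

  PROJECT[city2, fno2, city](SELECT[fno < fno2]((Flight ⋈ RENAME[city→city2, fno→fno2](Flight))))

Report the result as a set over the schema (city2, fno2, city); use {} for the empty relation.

{(ATL, 30, ATL), (ATL, 30, LA), (ATL, 30, NYC), (ATL, 8, LA), (LA, 29, ATL), (LA, 29, LA), (LA, 7, SEA), (NYC, 24, LA), (NYC, 24, SEA), (NYC, 29, ATL), (NYC, 29, LA)}

ρ[city→city2, fno→fno2]: schema becomes (city2, code, fno2); tuples unchanged.
Joining Flight and RENAME[city→city2, fno→fno2](Flight) on code yields {(ATL, LAX, 30, ATL, 30), (ATL, LAX, 30, ATL, 8), (ATL, LAX, 30, LA, 1), (ATL, LAX, 30, LA, 29), (ATL, LAX, 30, NYC, 29), (ATL, LAX, 8, ATL, 30), (ATL, LAX, 8, ATL, 8), (ATL, LAX, 8, LA, 1), (ATL, LAX, 8, LA, 29), (ATL, LAX, 8, NYC, 29), (LA, LAX, 1, ATL, 30), (LA, LAX, 1, ATL, 8), (LA, LAX, 1, LA, 1), (LA, LAX, 1, LA, 29), (LA, LAX, 1, NYC, 29), (LA, LAX, 29, ATL, 30), (LA, LAX, 29, ATL, 8), (LA, LAX, 29, LA, 1), (LA, LAX, 29, LA, 29), (LA, LAX, 29, NYC, 29), (LA, SFO, 7, LA, 7), (LA, SFO, 7, NYC, 24), (LA, SFO, 7, SEA, 6), (NYC, LAX, 29, ATL, 30), (NYC, LAX, 29, ATL, 8), (NYC, LAX, 29, LA, 1), (NYC, LAX, 29, LA, 29), (NYC, LAX, 29, NYC, 29), (NYC, SFO, 24, LA, 7), (NYC, SFO, 24, NYC, 24), (NYC, SFO, 24, SEA, 6), (SEA, SFO, 6, LA, 7), (SEA, SFO, 6, NYC, 24), (SEA, SFO, 6, SEA, 6)}.
Apply σ_{fno < fno2}; surviving tuples: {(ATL, LAX, 8, ATL, 30), (ATL, LAX, 8, LA, 29), (ATL, LAX, 8, NYC, 29), (LA, LAX, 1, ATL, 30), (LA, LAX, 1, ATL, 8), (LA, LAX, 1, LA, 29), (LA, LAX, 1, NYC, 29), (LA, LAX, 29, ATL, 30), (LA, SFO, 7, NYC, 24), (NYC, LAX, 29, ATL, 30), (SEA, SFO, 6, LA, 7), (SEA, SFO, 6, NYC, 24)}
π[city2, fno2, city]: project onto (city2, fno2, city) (1 duplicate(s) eliminated) → {(ATL, 30, ATL), (ATL, 30, LA), (ATL, 30, NYC), (ATL, 8, LA), (LA, 29, ATL), (LA, 29, LA), (LA, 7, SEA), (NYC, 24, LA), (NYC, 24, SEA), (NYC, 29, ATL), (NYC, 29, LA)}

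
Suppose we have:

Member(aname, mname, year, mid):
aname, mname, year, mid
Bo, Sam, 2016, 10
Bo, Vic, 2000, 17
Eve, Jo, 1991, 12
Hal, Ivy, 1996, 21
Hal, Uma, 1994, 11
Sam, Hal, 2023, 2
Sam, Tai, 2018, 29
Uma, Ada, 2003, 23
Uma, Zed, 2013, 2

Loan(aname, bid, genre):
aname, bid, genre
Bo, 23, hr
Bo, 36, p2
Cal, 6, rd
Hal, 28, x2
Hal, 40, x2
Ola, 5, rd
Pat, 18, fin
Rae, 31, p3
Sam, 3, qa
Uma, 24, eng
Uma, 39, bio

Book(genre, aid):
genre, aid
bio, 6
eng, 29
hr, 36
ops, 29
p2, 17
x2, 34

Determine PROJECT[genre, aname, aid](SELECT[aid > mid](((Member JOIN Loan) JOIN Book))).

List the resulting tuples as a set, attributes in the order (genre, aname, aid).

{(bio, Uma, 6), (eng, Uma, 29), (hr, Bo, 36), (p2, Bo, 17), (x2, Hal, 34)}

Member ⋈ Loan (natural join on aname): {(Bo, Sam, 2016, 10, 23, hr), (Bo, Sam, 2016, 10, 36, p2), (Bo, Vic, 2000, 17, 23, hr), (Bo, Vic, 2000, 17, 36, p2), (Hal, Ivy, 1996, 21, 28, x2), (Hal, Ivy, 1996, 21, 40, x2), (Hal, Uma, 1994, 11, 28, x2), (Hal, Uma, 1994, 11, 40, x2), (Sam, Hal, 2023, 2, 3, qa), (Sam, Tai, 2018, 29, 3, qa), (Uma, Ada, 2003, 23, 24, eng), (Uma, Ada, 2003, 23, 39, bio), (Uma, Zed, 2013, 2, 24, eng), (Uma, Zed, 2013, 2, 39, bio)}
(Member JOIN Loan) ⋈ Book (natural join on genre): {(Bo, Sam, 2016, 10, 23, hr, 36), (Bo, Sam, 2016, 10, 36, p2, 17), (Bo, Vic, 2000, 17, 23, hr, 36), (Bo, Vic, 2000, 17, 36, p2, 17), (Hal, Ivy, 1996, 21, 28, x2, 34), (Hal, Ivy, 1996, 21, 40, x2, 34), (Hal, Uma, 1994, 11, 28, x2, 34), (Hal, Uma, 1994, 11, 40, x2, 34), (Uma, Ada, 2003, 23, 24, eng, 29), (Uma, Ada, 2003, 23, 39, bio, 6), (Uma, Zed, 2013, 2, 24, eng, 29), (Uma, Zed, 2013, 2, 39, bio, 6)}
Apply σ_{aid > mid}; surviving tuples: {(Bo, Sam, 2016, 10, 23, hr, 36), (Bo, Sam, 2016, 10, 36, p2, 17), (Bo, Vic, 2000, 17, 23, hr, 36), (Hal, Ivy, 1996, 21, 28, x2, 34), (Hal, Ivy, 1996, 21, 40, x2, 34), (Hal, Uma, 1994, 11, 28, x2, 34), (Hal, Uma, 1994, 11, 40, x2, 34), (Uma, Ada, 2003, 23, 24, eng, 29), (Uma, Zed, 2013, 2, 24, eng, 29), (Uma, Zed, 2013, 2, 39, bio, 6)}
π[genre, aname, aid]: project onto (genre, aname, aid) (5 duplicate(s) eliminated) → {(bio, Uma, 6), (eng, Uma, 29), (hr, Bo, 36), (p2, Bo, 17), (x2, Hal, 34)}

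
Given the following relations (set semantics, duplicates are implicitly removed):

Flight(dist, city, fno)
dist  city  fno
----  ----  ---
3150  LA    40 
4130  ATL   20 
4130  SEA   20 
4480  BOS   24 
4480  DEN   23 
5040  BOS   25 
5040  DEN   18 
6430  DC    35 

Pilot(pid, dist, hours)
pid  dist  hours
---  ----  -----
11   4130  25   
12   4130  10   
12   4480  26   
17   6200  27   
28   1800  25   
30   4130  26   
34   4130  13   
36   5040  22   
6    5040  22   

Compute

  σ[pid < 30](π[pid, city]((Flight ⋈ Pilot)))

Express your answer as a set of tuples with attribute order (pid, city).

Joining Flight and Pilot on dist yields {(4130, ATL, 20, 11, 25), (4130, ATL, 20, 12, 10), (4130, ATL, 20, 30, 26), (4130, ATL, 20, 34, 13), (4130, SEA, 20, 11, 25), (4130, SEA, 20, 12, 10), (4130, SEA, 20, 30, 26), (4130, SEA, 20, 34, 13), (4480, BOS, 24, 12, 26), (4480, DEN, 23, 12, 26), (5040, BOS, 25, 36, 22), (5040, BOS, 25, 6, 22), (5040, DEN, 18, 36, 22), (5040, DEN, 18, 6, 22)}.
π_{pid, city} gives {(11, ATL), (11, SEA), (12, ATL), (12, BOS), (12, DEN), (12, SEA), (30, ATL), (30, SEA), (34, ATL), (34, SEA), (36, BOS), (36, DEN), (6, BOS), (6, DEN)}.
Filtering on pid < 30 leaves {(11, ATL), (11, SEA), (12, ATL), (12, BOS), (12, DEN), (12, SEA), (6, BOS), (6, DEN)}.

{(11, ATL), (11, SEA), (12, ATL), (12, BOS), (12, DEN), (12, SEA), (6, BOS), (6, DEN)}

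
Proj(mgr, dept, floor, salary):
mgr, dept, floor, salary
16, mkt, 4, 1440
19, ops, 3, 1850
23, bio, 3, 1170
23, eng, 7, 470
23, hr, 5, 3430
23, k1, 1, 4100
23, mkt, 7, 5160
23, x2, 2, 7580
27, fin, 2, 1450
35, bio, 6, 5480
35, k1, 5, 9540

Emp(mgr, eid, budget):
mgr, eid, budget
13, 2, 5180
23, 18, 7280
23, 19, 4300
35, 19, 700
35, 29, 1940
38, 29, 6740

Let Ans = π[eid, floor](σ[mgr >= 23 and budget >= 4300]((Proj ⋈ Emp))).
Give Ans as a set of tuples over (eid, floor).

{(18, 1), (18, 2), (18, 3), (18, 5), (18, 7), (19, 1), (19, 2), (19, 3), (19, 5), (19, 7)}

Joining Proj and Emp on mgr yields {(23, bio, 3, 1170, 18, 7280), (23, bio, 3, 1170, 19, 4300), (23, eng, 7, 470, 18, 7280), (23, eng, 7, 470, 19, 4300), (23, hr, 5, 3430, 18, 7280), (23, hr, 5, 3430, 19, 4300), (23, k1, 1, 4100, 18, 7280), (23, k1, 1, 4100, 19, 4300), (23, mkt, 7, 5160, 18, 7280), (23, mkt, 7, 5160, 19, 4300), (23, x2, 2, 7580, 18, 7280), (23, x2, 2, 7580, 19, 4300), (35, bio, 6, 5480, 19, 700), (35, bio, 6, 5480, 29, 1940), (35, k1, 5, 9540, 19, 700), (35, k1, 5, 9540, 29, 1940)}.
Filtering on mgr >= 23 and budget >= 4300 leaves {(23, bio, 3, 1170, 18, 7280), (23, bio, 3, 1170, 19, 4300), (23, eng, 7, 470, 18, 7280), (23, eng, 7, 470, 19, 4300), (23, hr, 5, 3430, 18, 7280), (23, hr, 5, 3430, 19, 4300), (23, k1, 1, 4100, 18, 7280), (23, k1, 1, 4100, 19, 4300), (23, mkt, 7, 5160, 18, 7280), (23, mkt, 7, 5160, 19, 4300), (23, x2, 2, 7580, 18, 7280), (23, x2, 2, 7580, 19, 4300)}.
Keep only column(s) eid, floor (2 duplicate(s) eliminated): {(18, 1), (18, 2), (18, 3), (18, 5), (18, 7), (19, 1), (19, 2), (19, 3), (19, 5), (19, 7)}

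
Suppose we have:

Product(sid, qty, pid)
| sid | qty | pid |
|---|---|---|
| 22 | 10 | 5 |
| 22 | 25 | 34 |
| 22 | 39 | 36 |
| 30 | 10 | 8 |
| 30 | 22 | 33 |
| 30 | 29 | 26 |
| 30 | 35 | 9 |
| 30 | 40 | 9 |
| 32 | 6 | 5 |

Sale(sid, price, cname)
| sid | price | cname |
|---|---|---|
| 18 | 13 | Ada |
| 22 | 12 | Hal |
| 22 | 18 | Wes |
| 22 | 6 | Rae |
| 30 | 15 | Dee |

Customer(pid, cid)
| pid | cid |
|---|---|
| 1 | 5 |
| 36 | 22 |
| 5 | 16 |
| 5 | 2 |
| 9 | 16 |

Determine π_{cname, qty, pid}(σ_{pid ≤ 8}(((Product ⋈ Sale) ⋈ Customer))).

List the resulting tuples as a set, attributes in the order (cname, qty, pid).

Product ⋈ Sale (natural join on sid): {(22, 10, 5, 12, Hal), (22, 10, 5, 18, Wes), (22, 10, 5, 6, Rae), (22, 25, 34, 12, Hal), (22, 25, 34, 18, Wes), (22, 25, 34, 6, Rae), (22, 39, 36, 12, Hal), (22, 39, 36, 18, Wes), (22, 39, 36, 6, Rae), (30, 10, 8, 15, Dee), (30, 22, 33, 15, Dee), (30, 29, 26, 15, Dee), (30, 35, 9, 15, Dee), (30, 40, 9, 15, Dee)}
(Product ⋈ Sale) ⋈ Customer (natural join on pid): {(22, 10, 5, 12, Hal, 16), (22, 10, 5, 12, Hal, 2), (22, 10, 5, 18, Wes, 16), (22, 10, 5, 18, Wes, 2), (22, 10, 5, 6, Rae, 16), (22, 10, 5, 6, Rae, 2), (22, 39, 36, 12, Hal, 22), (22, 39, 36, 18, Wes, 22), (22, 39, 36, 6, Rae, 22), (30, 35, 9, 15, Dee, 16), (30, 40, 9, 15, Dee, 16)}
Filtering on pid ≤ 8 leaves {(22, 10, 5, 12, Hal, 16), (22, 10, 5, 12, Hal, 2), (22, 10, 5, 18, Wes, 16), (22, 10, 5, 18, Wes, 2), (22, 10, 5, 6, Rae, 16), (22, 10, 5, 6, Rae, 2)}.
π[cname, qty, pid]: project onto (cname, qty, pid) (3 duplicate(s) eliminated) → {(Hal, 10, 5), (Rae, 10, 5), (Wes, 10, 5)}

{(Hal, 10, 5), (Rae, 10, 5), (Wes, 10, 5)}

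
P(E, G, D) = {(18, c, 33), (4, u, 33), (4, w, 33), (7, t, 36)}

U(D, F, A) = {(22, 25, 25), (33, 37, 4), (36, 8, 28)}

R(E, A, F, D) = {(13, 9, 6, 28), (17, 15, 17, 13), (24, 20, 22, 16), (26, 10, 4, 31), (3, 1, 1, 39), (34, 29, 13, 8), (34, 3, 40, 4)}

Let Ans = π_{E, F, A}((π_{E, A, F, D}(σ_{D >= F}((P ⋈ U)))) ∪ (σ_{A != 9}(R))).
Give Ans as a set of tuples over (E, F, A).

{(17, 17, 15), (24, 22, 20), (26, 4, 10), (3, 1, 1), (34, 13, 29), (34, 40, 3), (7, 8, 28)}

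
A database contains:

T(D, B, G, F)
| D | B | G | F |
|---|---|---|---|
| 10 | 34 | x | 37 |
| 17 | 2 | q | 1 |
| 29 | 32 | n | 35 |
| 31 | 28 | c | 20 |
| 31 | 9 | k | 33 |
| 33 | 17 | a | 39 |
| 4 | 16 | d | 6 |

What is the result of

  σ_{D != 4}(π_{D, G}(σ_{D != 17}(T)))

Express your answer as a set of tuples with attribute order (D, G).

{(10, x), (29, n), (31, c), (31, k), (33, a)}

Filtering on D != 17 leaves {(10, 34, x, 37), (29, 32, n, 35), (31, 28, c, 20), (31, 9, k, 33), (33, 17, a, 39), (4, 16, d, 6)}.
π_{D, G} gives {(10, x), (29, n), (31, c), (31, k), (33, a), (4, d)}.
Filtering on D != 4 leaves {(10, x), (29, n), (31, c), (31, k), (33, a)}.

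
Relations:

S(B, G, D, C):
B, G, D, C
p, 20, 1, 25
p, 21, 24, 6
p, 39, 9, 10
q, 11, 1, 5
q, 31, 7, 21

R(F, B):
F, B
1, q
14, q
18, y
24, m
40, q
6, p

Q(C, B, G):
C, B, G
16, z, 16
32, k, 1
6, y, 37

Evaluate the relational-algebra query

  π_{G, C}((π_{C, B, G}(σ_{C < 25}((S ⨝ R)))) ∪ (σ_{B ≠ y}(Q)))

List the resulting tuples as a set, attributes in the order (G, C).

{(1, 32), (11, 5), (16, 16), (21, 6), (31, 21), (39, 10)}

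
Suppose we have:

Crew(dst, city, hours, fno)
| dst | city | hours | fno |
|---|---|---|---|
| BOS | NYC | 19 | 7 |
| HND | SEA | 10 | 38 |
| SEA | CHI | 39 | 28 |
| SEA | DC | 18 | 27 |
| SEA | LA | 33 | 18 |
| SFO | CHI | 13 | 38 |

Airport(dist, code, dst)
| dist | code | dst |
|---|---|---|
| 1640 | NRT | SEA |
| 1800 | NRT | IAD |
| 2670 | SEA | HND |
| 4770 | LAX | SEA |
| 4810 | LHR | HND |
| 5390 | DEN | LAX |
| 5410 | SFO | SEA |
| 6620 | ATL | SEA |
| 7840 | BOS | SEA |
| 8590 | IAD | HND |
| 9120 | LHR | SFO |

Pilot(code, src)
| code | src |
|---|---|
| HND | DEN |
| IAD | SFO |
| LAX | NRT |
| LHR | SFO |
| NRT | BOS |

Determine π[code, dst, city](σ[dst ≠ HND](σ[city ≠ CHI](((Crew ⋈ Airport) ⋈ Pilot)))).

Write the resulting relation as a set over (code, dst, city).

{(LAX, SEA, DC), (LAX, SEA, LA), (NRT, SEA, DC), (NRT, SEA, LA)}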